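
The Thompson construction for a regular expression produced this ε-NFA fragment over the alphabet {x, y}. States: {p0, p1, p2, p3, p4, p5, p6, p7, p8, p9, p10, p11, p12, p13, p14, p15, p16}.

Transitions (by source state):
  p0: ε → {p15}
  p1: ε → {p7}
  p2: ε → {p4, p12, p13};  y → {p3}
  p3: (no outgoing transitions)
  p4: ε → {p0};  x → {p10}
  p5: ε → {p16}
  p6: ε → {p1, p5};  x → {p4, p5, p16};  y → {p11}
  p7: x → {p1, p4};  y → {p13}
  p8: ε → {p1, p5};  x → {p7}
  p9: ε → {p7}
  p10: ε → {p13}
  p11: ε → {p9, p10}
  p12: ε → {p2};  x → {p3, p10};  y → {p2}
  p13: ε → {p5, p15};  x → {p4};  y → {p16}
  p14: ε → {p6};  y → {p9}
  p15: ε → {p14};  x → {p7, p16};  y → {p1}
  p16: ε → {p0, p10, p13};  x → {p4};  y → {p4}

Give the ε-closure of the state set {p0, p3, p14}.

{p0, p1, p3, p5, p6, p7, p10, p13, p14, p15, p16}

Start with {p0, p3, p14}.
From p0 via ε: add p15.
From p14 via ε: add p6.
From p6 via ε: add p1, p5.
From p1 via ε: add p7.
From p5 via ε: add p16.
From p16 via ε: add p10, p13.
No new states can be added; the closed set is {p0, p1, p3, p5, p6, p7, p10, p13, p14, p15, p16}.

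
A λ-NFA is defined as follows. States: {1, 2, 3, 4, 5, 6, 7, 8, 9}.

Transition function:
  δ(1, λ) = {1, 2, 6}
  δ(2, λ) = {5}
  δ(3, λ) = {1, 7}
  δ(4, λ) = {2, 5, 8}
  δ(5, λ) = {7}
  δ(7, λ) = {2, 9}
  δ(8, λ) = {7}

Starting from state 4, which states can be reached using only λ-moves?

Start with {4}.
From 4 via λ: add 2, 5, 8.
From 5 via λ: add 7.
From 7 via λ: add 9.
No new states can be added; the closed set is {2, 4, 5, 7, 8, 9}.

{2, 4, 5, 7, 8, 9}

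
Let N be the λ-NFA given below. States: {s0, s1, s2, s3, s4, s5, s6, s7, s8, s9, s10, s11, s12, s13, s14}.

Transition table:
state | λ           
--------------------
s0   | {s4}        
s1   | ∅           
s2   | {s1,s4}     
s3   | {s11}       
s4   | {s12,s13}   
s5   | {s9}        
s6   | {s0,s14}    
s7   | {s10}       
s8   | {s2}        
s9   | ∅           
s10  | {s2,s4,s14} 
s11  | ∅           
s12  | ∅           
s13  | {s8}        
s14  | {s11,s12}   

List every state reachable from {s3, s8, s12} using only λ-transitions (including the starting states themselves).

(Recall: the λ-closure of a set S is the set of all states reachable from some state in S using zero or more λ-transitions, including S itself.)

Start with {s3, s8, s12}.
From s3 via λ: add s11.
From s8 via λ: add s2.
From s2 via λ: add s1, s4.
From s4 via λ: add s13.
No new states can be added; the closed set is {s1, s2, s3, s4, s8, s11, s12, s13}.

{s1, s2, s3, s4, s8, s11, s12, s13}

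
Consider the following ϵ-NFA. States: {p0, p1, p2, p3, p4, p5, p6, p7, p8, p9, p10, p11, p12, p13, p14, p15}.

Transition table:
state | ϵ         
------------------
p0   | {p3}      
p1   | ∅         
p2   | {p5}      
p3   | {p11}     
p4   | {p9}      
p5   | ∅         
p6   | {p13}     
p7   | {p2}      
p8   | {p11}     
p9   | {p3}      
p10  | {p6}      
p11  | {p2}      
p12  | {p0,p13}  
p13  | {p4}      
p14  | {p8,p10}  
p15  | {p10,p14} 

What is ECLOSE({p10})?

Start with {p10}.
From p10 via ϵ: add p6.
From p6 via ϵ: add p13.
From p13 via ϵ: add p4.
From p4 via ϵ: add p9.
From p9 via ϵ: add p3.
From p3 via ϵ: add p11.
From p11 via ϵ: add p2.
From p2 via ϵ: add p5.
No new states can be added; the closed set is {p2, p3, p4, p5, p6, p9, p10, p11, p13}.

{p2, p3, p4, p5, p6, p9, p10, p11, p13}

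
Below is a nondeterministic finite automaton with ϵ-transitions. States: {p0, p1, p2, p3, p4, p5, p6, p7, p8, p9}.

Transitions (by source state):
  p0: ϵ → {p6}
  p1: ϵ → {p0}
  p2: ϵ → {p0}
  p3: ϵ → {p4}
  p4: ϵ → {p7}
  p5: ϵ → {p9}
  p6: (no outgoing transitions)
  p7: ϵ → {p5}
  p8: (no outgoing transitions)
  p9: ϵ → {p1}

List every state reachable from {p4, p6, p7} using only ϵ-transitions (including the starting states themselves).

{p0, p1, p4, p5, p6, p7, p9}

Start with {p4, p6, p7}.
From p7 via ϵ: add p5.
From p5 via ϵ: add p9.
From p9 via ϵ: add p1.
From p1 via ϵ: add p0.
No new states can be added; the closed set is {p0, p1, p4, p5, p6, p7, p9}.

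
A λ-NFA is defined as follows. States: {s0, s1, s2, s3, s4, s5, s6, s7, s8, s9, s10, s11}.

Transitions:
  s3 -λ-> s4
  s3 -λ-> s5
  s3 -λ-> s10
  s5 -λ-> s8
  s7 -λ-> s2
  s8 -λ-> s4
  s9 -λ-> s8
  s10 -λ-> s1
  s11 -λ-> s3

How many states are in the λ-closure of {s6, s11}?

8

Start with {s6, s11}.
From s11 via λ: add s3.
From s3 via λ: add s4, s5, s10.
From s5 via λ: add s8.
From s10 via λ: add s1.
λ-closure = {s1, s3, s4, s5, s6, s8, s10, s11}, which has 8 states.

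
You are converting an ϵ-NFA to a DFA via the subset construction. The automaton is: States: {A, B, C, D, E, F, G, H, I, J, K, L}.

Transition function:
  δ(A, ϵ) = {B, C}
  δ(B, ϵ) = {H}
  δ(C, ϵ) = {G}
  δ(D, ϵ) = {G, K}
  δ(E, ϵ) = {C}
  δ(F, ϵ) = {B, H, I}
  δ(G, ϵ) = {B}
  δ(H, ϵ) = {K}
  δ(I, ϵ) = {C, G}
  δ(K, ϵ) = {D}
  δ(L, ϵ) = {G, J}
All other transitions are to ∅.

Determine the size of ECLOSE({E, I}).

Start with {E, I}.
From E via ϵ: add C.
From I via ϵ: add G.
From G via ϵ: add B.
From B via ϵ: add H.
From H via ϵ: add K.
From K via ϵ: add D.
ϵ-closure = {B, C, D, E, G, H, I, K}, which has 8 states.

8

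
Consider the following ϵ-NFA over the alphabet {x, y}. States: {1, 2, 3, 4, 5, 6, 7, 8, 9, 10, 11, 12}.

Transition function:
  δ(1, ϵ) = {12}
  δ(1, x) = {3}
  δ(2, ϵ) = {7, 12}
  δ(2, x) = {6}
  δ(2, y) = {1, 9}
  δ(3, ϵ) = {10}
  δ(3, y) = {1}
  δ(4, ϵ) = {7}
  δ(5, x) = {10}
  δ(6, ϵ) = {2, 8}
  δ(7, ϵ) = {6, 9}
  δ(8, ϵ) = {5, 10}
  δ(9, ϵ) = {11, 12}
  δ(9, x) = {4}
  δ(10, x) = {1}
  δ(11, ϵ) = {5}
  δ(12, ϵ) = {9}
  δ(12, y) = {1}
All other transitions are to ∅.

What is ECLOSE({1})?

{1, 5, 9, 11, 12}

Start with {1}.
From 1 via ϵ: add 12.
From 12 via ϵ: add 9.
From 9 via ϵ: add 11.
From 11 via ϵ: add 5.
No new states can be added; the closed set is {1, 5, 9, 11, 12}.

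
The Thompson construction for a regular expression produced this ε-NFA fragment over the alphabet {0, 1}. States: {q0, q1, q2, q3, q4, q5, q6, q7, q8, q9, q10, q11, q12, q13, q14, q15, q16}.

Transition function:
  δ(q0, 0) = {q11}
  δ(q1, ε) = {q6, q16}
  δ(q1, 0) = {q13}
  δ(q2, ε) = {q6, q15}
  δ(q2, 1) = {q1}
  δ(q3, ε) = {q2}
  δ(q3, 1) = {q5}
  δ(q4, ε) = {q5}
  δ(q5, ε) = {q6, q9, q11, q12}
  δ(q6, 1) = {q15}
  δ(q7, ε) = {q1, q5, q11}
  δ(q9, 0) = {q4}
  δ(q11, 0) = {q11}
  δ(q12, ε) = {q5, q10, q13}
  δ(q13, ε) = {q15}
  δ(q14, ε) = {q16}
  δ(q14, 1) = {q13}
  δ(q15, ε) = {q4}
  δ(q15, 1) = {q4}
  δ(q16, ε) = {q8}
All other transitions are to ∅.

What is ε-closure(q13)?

{q4, q5, q6, q9, q10, q11, q12, q13, q15}

Start with {q13}.
From q13 via ε: add q15.
From q15 via ε: add q4.
From q4 via ε: add q5.
From q5 via ε: add q6, q9, q11, q12.
From q12 via ε: add q10.
No new states can be added; the closed set is {q4, q5, q6, q9, q10, q11, q12, q13, q15}.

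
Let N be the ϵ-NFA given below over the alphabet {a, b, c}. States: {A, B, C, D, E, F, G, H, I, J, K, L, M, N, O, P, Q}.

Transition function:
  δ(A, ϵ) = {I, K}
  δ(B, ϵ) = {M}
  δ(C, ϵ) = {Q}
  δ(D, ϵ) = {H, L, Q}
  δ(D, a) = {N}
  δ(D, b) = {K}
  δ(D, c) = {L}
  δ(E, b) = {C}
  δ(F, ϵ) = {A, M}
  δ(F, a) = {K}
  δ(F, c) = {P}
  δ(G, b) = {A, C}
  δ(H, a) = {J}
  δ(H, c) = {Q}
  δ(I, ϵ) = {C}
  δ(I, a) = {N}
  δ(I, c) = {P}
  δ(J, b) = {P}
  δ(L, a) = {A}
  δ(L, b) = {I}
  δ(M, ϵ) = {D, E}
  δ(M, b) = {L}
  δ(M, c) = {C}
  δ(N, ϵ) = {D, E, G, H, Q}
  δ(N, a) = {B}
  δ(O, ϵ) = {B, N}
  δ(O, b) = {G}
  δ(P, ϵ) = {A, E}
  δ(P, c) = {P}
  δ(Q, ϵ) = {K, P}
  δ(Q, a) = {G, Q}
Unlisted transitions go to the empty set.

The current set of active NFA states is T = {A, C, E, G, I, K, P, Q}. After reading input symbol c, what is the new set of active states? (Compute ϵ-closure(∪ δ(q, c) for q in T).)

{A, C, E, I, K, P, Q}

I on c → {P}.
P on c → {P}.
No c-transition from A, C, E, G, K, Q.
Union after reading c: {P}.
Now take the ϵ-closure:
From P via ϵ: add A, E.
From A via ϵ: add I, K.
From I via ϵ: add C.
From C via ϵ: add Q.
No new states can be added; the closed set is {A, C, E, I, K, P, Q}.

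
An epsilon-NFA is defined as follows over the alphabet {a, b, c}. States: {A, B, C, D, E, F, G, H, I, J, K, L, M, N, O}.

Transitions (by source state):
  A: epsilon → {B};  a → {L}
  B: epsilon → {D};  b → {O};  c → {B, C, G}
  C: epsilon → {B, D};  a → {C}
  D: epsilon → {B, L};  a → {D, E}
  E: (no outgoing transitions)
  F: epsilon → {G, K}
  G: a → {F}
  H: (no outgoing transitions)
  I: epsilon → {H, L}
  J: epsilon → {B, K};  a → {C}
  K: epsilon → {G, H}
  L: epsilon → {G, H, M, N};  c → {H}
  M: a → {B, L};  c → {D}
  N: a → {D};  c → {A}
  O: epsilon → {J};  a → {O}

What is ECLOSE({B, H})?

{B, D, G, H, L, M, N}

Start with {B, H}.
From B via epsilon: add D.
From D via epsilon: add L.
From L via epsilon: add G, M, N.
No new states can be added; the closed set is {B, D, G, H, L, M, N}.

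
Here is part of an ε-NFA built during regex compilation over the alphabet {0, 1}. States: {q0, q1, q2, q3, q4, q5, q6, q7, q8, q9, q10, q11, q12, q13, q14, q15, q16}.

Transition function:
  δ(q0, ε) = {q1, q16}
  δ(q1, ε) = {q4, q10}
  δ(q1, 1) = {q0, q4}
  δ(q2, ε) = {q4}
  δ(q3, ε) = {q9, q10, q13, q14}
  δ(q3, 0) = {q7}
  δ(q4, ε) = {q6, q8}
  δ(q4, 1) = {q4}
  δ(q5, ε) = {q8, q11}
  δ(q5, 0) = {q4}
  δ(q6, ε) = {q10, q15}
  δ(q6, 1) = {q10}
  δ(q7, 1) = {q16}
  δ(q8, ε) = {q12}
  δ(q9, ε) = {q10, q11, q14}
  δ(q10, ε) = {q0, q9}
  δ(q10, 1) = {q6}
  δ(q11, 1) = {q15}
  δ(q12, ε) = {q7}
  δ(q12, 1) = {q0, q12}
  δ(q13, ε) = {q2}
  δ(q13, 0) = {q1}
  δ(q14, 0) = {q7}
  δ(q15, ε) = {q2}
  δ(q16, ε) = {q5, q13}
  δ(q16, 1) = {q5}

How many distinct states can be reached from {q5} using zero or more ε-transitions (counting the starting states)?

Start with {q5}.
From q5 via ε: add q8, q11.
From q8 via ε: add q12.
From q12 via ε: add q7.
ε-closure = {q5, q7, q8, q11, q12}, which has 5 states.

5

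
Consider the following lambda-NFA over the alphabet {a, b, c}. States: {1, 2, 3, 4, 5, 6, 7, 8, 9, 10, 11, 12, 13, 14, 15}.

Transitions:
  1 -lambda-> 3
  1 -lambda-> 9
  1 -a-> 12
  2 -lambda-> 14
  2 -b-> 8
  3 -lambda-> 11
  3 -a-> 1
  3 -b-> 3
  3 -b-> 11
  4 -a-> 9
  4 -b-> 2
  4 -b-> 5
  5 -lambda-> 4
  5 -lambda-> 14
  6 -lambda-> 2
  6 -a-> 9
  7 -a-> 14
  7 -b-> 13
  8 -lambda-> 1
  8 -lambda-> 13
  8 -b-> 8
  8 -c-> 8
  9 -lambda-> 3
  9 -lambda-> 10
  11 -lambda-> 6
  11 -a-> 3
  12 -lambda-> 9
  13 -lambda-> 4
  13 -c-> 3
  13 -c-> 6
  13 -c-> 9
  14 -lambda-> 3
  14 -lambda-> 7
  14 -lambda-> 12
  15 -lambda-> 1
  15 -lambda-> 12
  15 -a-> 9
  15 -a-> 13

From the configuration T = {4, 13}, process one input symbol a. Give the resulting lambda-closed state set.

4 on a → {9}.
No a-transition from 13.
Union after reading a: {9}.
Now take the lambda-closure:
From 9 via lambda: add 3, 10.
From 3 via lambda: add 11.
From 11 via lambda: add 6.
From 6 via lambda: add 2.
From 2 via lambda: add 14.
From 14 via lambda: add 7, 12.
No new states can be added; the closed set is {2, 3, 6, 7, 9, 10, 11, 12, 14}.

{2, 3, 6, 7, 9, 10, 11, 12, 14}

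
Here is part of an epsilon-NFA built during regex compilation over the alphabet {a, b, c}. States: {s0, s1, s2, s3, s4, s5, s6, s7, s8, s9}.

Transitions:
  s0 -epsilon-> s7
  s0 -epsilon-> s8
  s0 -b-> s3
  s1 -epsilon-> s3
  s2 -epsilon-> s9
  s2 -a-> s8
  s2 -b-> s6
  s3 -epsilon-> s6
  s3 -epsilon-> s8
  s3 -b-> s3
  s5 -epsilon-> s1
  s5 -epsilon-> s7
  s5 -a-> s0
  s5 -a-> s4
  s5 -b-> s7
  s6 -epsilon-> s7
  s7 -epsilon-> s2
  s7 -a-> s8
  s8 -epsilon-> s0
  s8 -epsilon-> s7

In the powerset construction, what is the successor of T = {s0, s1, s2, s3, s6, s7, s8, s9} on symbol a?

s2 on a → {s8}.
s7 on a → {s8}.
No a-transition from s0, s1, s3, s6, s8, s9.
Union after reading a: {s8}.
Now take the epsilon-closure:
From s8 via epsilon: add s0, s7.
From s7 via epsilon: add s2.
From s2 via epsilon: add s9.
No new states can be added; the closed set is {s0, s2, s7, s8, s9}.

{s0, s2, s7, s8, s9}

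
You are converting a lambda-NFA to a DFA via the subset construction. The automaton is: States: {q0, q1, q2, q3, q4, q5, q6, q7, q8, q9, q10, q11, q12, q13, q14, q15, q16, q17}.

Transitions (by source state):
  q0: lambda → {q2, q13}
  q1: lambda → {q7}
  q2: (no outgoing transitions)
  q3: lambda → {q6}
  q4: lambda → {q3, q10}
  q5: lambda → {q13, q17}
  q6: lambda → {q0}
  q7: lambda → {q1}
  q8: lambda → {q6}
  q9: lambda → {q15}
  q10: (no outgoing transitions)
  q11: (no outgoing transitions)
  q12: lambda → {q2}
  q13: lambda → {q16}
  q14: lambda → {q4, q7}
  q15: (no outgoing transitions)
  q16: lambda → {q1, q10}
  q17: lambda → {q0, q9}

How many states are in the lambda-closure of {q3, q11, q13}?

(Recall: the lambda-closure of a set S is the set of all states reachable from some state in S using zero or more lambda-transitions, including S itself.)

Start with {q3, q11, q13}.
From q3 via lambda: add q6.
From q13 via lambda: add q16.
From q6 via lambda: add q0.
From q16 via lambda: add q1, q10.
From q0 via lambda: add q2.
From q1 via lambda: add q7.
lambda-closure = {q0, q1, q2, q3, q6, q7, q10, q11, q13, q16}, which has 10 states.

10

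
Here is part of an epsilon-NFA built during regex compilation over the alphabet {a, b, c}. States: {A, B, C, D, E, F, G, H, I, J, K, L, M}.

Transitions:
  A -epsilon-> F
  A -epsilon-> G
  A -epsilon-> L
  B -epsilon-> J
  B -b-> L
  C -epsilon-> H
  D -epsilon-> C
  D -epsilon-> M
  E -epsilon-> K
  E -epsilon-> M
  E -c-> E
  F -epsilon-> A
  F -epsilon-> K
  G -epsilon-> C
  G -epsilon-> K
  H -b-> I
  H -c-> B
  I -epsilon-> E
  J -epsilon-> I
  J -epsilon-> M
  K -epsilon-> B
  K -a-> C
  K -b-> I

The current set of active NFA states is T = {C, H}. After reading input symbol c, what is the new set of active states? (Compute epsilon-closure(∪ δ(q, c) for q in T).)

H on c → {B}.
No c-transition from C.
Union after reading c: {B}.
Now take the epsilon-closure:
From B via epsilon: add J.
From J via epsilon: add I, M.
From I via epsilon: add E.
From E via epsilon: add K.
No new states can be added; the closed set is {B, E, I, J, K, M}.

{B, E, I, J, K, M}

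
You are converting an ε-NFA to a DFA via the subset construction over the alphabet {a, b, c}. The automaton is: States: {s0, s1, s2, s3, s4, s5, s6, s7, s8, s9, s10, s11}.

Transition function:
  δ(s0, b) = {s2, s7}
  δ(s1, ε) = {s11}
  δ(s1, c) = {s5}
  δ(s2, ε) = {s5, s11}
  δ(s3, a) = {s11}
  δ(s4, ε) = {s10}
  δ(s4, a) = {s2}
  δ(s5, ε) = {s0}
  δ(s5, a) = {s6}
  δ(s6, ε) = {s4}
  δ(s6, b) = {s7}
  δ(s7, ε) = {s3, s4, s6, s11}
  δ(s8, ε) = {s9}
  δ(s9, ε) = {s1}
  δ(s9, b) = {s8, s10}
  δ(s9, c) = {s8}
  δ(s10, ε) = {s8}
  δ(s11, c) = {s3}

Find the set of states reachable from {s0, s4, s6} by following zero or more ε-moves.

Start with {s0, s4, s6}.
From s4 via ε: add s10.
From s10 via ε: add s8.
From s8 via ε: add s9.
From s9 via ε: add s1.
From s1 via ε: add s11.
No new states can be added; the closed set is {s0, s1, s4, s6, s8, s9, s10, s11}.

{s0, s1, s4, s6, s8, s9, s10, s11}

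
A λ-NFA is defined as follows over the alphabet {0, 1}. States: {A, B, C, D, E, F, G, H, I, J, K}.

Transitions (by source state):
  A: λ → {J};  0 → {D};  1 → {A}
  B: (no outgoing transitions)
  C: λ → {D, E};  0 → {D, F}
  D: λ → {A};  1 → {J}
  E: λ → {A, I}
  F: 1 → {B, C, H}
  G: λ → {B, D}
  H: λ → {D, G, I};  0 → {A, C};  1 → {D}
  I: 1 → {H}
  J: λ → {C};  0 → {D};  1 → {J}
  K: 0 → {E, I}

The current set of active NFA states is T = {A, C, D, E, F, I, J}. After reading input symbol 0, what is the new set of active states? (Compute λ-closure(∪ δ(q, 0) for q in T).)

A on 0 → {D}.
C on 0 → {D, F}.
J on 0 → {D}.
No 0-transition from D, E, F, I.
Union after reading 0: {D, F}.
Now take the λ-closure:
From D via λ: add A.
From A via λ: add J.
From J via λ: add C.
From C via λ: add E.
From E via λ: add I.
No new states can be added; the closed set is {A, C, D, E, F, I, J}.

{A, C, D, E, F, I, J}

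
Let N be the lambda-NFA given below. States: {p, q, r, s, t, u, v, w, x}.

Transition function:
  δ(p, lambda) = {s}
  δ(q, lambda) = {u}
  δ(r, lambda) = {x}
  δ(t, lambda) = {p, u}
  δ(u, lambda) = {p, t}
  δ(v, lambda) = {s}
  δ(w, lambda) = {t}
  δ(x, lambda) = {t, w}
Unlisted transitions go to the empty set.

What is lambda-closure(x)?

{p, s, t, u, w, x}

Start with {x}.
From x via lambda: add t, w.
From t via lambda: add p, u.
From p via lambda: add s.
No new states can be added; the closed set is {p, s, t, u, w, x}.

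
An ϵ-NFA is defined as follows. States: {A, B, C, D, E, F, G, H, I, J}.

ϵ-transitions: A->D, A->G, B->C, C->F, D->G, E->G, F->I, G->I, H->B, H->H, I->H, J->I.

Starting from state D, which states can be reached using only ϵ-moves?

Start with {D}.
From D via ϵ: add G.
From G via ϵ: add I.
From I via ϵ: add H.
From H via ϵ: add B.
From B via ϵ: add C.
From C via ϵ: add F.
No new states can be added; the closed set is {B, C, D, F, G, H, I}.

{B, C, D, F, G, H, I}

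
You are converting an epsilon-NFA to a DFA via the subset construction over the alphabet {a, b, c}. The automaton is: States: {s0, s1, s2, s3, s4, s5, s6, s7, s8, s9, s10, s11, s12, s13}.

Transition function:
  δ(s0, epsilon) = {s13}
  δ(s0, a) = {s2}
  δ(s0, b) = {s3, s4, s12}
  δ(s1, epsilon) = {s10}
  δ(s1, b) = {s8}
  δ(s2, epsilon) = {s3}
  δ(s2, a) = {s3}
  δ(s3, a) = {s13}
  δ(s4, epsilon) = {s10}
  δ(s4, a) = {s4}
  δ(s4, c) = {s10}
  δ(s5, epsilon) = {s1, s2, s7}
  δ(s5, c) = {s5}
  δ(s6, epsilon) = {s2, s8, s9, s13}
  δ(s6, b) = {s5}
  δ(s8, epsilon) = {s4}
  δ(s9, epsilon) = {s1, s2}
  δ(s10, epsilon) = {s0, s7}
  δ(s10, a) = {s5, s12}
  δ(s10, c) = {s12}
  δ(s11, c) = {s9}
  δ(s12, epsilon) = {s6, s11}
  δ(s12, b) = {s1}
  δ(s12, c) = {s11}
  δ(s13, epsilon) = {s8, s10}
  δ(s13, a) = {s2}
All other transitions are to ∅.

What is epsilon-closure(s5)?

Start with {s5}.
From s5 via epsilon: add s1, s2, s7.
From s1 via epsilon: add s10.
From s2 via epsilon: add s3.
From s10 via epsilon: add s0.
From s0 via epsilon: add s13.
From s13 via epsilon: add s8.
From s8 via epsilon: add s4.
No new states can be added; the closed set is {s0, s1, s2, s3, s4, s5, s7, s8, s10, s13}.

{s0, s1, s2, s3, s4, s5, s7, s8, s10, s13}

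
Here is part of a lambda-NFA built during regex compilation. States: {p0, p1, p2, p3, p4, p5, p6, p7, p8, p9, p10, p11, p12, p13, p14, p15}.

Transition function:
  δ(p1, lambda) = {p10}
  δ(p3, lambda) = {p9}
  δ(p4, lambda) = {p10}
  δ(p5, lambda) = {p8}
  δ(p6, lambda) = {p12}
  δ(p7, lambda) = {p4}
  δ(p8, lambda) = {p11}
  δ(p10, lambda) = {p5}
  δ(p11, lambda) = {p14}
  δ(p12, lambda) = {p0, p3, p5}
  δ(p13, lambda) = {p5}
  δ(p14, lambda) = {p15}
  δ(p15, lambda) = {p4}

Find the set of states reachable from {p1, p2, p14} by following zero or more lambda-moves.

{p1, p2, p4, p5, p8, p10, p11, p14, p15}

Start with {p1, p2, p14}.
From p1 via lambda: add p10.
From p14 via lambda: add p15.
From p10 via lambda: add p5.
From p15 via lambda: add p4.
From p5 via lambda: add p8.
From p8 via lambda: add p11.
No new states can be added; the closed set is {p1, p2, p4, p5, p8, p10, p11, p14, p15}.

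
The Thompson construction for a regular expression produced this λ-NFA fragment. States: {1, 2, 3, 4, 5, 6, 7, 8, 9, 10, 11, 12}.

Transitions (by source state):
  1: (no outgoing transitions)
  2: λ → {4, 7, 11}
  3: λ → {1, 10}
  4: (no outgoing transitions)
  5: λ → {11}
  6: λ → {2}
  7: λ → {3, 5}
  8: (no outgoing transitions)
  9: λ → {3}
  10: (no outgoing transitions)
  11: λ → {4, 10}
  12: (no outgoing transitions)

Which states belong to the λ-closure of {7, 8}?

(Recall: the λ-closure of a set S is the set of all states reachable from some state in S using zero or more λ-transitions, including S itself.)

{1, 3, 4, 5, 7, 8, 10, 11}

Start with {7, 8}.
From 7 via λ: add 3, 5.
From 3 via λ: add 1, 10.
From 5 via λ: add 11.
From 11 via λ: add 4.
No new states can be added; the closed set is {1, 3, 4, 5, 7, 8, 10, 11}.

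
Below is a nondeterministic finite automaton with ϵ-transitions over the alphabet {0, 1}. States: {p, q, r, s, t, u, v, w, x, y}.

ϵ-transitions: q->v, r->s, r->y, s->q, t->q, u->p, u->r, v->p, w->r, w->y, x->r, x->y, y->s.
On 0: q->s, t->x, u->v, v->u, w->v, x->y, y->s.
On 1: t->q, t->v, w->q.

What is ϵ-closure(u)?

{p, q, r, s, u, v, y}

Start with {u}.
From u via ϵ: add p, r.
From r via ϵ: add s, y.
From s via ϵ: add q.
From q via ϵ: add v.
No new states can be added; the closed set is {p, q, r, s, u, v, y}.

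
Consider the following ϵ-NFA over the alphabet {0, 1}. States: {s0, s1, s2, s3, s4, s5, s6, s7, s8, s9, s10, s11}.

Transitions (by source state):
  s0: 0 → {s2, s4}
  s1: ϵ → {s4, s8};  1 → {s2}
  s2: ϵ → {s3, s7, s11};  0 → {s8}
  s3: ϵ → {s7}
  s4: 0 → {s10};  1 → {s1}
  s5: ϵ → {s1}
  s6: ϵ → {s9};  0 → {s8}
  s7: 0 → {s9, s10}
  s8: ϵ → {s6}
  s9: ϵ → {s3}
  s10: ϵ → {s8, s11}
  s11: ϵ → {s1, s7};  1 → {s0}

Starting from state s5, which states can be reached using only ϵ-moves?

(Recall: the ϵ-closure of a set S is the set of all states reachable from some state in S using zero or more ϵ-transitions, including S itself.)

Start with {s5}.
From s5 via ϵ: add s1.
From s1 via ϵ: add s4, s8.
From s8 via ϵ: add s6.
From s6 via ϵ: add s9.
From s9 via ϵ: add s3.
From s3 via ϵ: add s7.
No new states can be added; the closed set is {s1, s3, s4, s5, s6, s7, s8, s9}.

{s1, s3, s4, s5, s6, s7, s8, s9}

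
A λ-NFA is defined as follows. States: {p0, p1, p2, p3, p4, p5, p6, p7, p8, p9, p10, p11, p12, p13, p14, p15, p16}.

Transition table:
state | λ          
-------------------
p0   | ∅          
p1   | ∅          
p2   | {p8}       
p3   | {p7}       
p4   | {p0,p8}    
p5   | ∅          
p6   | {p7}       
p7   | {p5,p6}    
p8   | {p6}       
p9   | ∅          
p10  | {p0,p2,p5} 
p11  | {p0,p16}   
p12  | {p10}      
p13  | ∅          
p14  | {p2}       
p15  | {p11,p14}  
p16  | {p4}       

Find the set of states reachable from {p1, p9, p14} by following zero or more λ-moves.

{p1, p2, p5, p6, p7, p8, p9, p14}

Start with {p1, p9, p14}.
From p14 via λ: add p2.
From p2 via λ: add p8.
From p8 via λ: add p6.
From p6 via λ: add p7.
From p7 via λ: add p5.
No new states can be added; the closed set is {p1, p2, p5, p6, p7, p8, p9, p14}.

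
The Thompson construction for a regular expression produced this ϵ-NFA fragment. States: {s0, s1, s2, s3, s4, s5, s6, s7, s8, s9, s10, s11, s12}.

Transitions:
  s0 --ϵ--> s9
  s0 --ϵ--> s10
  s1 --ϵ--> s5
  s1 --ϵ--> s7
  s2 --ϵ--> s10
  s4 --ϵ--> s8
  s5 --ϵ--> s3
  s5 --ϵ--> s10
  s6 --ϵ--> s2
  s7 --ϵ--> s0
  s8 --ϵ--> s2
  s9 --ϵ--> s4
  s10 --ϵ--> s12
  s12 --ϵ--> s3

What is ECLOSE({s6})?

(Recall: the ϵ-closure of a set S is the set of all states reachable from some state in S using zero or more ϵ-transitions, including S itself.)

{s2, s3, s6, s10, s12}

Start with {s6}.
From s6 via ϵ: add s2.
From s2 via ϵ: add s10.
From s10 via ϵ: add s12.
From s12 via ϵ: add s3.
No new states can be added; the closed set is {s2, s3, s6, s10, s12}.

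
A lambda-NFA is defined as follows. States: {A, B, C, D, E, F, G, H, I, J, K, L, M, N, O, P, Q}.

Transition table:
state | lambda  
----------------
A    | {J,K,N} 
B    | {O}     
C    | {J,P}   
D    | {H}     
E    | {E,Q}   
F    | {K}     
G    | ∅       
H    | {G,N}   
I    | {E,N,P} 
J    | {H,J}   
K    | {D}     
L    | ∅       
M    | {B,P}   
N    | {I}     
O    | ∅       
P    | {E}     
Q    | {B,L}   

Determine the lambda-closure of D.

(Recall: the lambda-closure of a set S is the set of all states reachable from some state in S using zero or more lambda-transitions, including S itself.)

Start with {D}.
From D via lambda: add H.
From H via lambda: add G, N.
From N via lambda: add I.
From I via lambda: add E, P.
From E via lambda: add Q.
From Q via lambda: add B, L.
From B via lambda: add O.
No new states can be added; the closed set is {B, D, E, G, H, I, L, N, O, P, Q}.

{B, D, E, G, H, I, L, N, O, P, Q}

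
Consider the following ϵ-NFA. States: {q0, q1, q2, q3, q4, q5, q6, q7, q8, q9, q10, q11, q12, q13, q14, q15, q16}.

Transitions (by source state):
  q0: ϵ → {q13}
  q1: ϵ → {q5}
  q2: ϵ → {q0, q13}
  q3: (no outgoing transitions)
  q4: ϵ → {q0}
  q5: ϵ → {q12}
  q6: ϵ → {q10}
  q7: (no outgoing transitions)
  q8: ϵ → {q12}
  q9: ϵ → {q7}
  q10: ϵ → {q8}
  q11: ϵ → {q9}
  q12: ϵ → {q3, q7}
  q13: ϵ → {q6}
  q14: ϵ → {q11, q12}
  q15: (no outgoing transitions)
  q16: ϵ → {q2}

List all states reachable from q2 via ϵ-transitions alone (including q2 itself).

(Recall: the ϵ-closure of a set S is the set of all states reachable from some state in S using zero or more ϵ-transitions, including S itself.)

Start with {q2}.
From q2 via ϵ: add q0, q13.
From q13 via ϵ: add q6.
From q6 via ϵ: add q10.
From q10 via ϵ: add q8.
From q8 via ϵ: add q12.
From q12 via ϵ: add q3, q7.
No new states can be added; the closed set is {q0, q2, q3, q6, q7, q8, q10, q12, q13}.

{q0, q2, q3, q6, q7, q8, q10, q12, q13}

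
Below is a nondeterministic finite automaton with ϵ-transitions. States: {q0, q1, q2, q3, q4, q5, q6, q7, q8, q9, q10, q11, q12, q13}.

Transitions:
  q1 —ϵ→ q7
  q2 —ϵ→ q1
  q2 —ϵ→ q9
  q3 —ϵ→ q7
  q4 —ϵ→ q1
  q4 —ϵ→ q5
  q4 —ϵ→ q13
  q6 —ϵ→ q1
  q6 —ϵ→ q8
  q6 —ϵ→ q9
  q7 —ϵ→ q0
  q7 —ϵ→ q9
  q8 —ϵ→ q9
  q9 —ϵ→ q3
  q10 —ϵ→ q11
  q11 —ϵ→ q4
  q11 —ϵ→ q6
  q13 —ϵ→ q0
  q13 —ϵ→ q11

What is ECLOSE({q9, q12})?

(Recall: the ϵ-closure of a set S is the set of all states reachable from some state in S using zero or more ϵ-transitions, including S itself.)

{q0, q3, q7, q9, q12}

Start with {q9, q12}.
From q9 via ϵ: add q3.
From q3 via ϵ: add q7.
From q7 via ϵ: add q0.
No new states can be added; the closed set is {q0, q3, q7, q9, q12}.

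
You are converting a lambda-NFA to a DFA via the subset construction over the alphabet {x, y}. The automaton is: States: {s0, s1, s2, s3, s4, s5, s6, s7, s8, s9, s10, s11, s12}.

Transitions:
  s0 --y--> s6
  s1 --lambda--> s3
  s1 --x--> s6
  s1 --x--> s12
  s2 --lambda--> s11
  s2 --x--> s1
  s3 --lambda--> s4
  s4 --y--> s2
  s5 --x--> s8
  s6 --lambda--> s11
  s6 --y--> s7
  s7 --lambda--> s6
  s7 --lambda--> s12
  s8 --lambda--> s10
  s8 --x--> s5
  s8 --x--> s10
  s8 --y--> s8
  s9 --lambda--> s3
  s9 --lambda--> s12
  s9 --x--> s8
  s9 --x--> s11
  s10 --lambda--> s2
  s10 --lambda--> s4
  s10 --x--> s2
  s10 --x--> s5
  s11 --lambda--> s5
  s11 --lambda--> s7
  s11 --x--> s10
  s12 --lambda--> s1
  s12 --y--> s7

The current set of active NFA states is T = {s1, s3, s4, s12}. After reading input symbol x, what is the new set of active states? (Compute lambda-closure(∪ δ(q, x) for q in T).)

{s1, s3, s4, s5, s6, s7, s11, s12}

s1 on x → {s6, s12}.
No x-transition from s3, s4, s12.
Union after reading x: {s6, s12}.
Now take the lambda-closure:
From s6 via lambda: add s11.
From s12 via lambda: add s1.
From s1 via lambda: add s3.
From s11 via lambda: add s5, s7.
From s3 via lambda: add s4.
No new states can be added; the closed set is {s1, s3, s4, s5, s6, s7, s11, s12}.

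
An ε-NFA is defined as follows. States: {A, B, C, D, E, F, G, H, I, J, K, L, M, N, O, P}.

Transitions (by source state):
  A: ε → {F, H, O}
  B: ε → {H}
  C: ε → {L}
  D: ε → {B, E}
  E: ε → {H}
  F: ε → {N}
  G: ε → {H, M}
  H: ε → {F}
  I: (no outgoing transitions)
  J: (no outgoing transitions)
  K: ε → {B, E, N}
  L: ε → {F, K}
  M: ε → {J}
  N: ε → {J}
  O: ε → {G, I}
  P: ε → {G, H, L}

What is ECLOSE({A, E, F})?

{A, E, F, G, H, I, J, M, N, O}

Start with {A, E, F}.
From A via ε: add H, O.
From F via ε: add N.
From N via ε: add J.
From O via ε: add G, I.
From G via ε: add M.
No new states can be added; the closed set is {A, E, F, G, H, I, J, M, N, O}.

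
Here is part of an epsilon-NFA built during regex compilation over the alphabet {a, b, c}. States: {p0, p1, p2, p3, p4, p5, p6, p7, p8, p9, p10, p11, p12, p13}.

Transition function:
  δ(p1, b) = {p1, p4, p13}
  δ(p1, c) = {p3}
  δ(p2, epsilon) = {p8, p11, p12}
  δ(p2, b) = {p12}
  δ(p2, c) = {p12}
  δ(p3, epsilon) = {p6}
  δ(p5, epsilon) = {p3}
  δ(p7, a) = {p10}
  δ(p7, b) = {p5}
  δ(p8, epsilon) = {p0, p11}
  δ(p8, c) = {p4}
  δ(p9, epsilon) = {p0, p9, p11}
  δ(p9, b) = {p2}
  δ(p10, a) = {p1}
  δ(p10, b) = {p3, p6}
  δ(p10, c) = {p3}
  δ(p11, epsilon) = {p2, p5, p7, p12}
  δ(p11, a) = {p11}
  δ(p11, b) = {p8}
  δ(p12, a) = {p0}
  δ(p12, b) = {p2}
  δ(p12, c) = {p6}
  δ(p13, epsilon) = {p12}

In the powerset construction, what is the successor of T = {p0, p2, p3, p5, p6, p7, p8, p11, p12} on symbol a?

{p0, p2, p3, p5, p6, p7, p8, p10, p11, p12}

p7 on a → {p10}.
p11 on a → {p11}.
p12 on a → {p0}.
No a-transition from p0, p2, p3, p5, p6, p8.
Union after reading a: {p0, p10, p11}.
Now take the epsilon-closure:
From p11 via epsilon: add p2, p5, p7, p12.
From p2 via epsilon: add p8.
From p5 via epsilon: add p3.
From p3 via epsilon: add p6.
No new states can be added; the closed set is {p0, p2, p3, p5, p6, p7, p8, p10, p11, p12}.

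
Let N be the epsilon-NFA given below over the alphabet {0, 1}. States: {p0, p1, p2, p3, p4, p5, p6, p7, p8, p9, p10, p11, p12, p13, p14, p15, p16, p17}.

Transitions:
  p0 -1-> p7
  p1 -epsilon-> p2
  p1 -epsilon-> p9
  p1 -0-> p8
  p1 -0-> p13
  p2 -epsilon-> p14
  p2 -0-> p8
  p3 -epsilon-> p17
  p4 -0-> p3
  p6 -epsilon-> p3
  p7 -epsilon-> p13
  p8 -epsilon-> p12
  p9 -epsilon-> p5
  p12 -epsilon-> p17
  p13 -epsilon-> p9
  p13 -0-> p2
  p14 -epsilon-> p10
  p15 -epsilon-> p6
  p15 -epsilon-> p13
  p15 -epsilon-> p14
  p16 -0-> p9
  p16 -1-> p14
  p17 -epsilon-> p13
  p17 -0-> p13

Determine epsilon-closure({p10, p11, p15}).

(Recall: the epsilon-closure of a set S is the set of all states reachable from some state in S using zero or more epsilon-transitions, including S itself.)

{p3, p5, p6, p9, p10, p11, p13, p14, p15, p17}

Start with {p10, p11, p15}.
From p15 via epsilon: add p6, p13, p14.
From p6 via epsilon: add p3.
From p13 via epsilon: add p9.
From p3 via epsilon: add p17.
From p9 via epsilon: add p5.
No new states can be added; the closed set is {p3, p5, p6, p9, p10, p11, p13, p14, p15, p17}.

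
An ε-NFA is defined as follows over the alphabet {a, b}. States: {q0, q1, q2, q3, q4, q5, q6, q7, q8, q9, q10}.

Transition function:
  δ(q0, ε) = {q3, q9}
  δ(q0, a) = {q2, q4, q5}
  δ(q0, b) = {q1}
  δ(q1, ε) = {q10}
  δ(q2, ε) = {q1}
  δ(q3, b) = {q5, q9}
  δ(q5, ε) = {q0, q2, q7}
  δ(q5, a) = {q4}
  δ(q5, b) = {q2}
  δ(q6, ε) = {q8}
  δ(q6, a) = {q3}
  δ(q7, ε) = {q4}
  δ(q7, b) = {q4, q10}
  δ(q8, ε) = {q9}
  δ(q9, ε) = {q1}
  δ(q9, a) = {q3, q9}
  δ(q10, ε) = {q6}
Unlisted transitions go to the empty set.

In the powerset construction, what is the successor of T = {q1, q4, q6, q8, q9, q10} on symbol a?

q6 on a → {q3}.
q9 on a → {q3, q9}.
No a-transition from q1, q4, q8, q10.
Union after reading a: {q3, q9}.
Now take the ε-closure:
From q9 via ε: add q1.
From q1 via ε: add q10.
From q10 via ε: add q6.
From q6 via ε: add q8.
No new states can be added; the closed set is {q1, q3, q6, q8, q9, q10}.

{q1, q3, q6, q8, q9, q10}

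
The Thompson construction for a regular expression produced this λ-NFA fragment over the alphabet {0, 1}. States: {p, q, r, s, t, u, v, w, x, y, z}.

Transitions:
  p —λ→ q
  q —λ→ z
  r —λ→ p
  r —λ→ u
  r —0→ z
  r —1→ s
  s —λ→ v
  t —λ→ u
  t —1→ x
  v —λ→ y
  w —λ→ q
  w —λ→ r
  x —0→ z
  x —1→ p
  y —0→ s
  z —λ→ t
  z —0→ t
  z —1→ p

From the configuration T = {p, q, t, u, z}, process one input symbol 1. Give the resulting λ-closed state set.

{p, q, t, u, x, z}

t on 1 → {x}.
z on 1 → {p}.
No 1-transition from p, q, u.
Union after reading 1: {p, x}.
Now take the λ-closure:
From p via λ: add q.
From q via λ: add z.
From z via λ: add t.
From t via λ: add u.
No new states can be added; the closed set is {p, q, t, u, x, z}.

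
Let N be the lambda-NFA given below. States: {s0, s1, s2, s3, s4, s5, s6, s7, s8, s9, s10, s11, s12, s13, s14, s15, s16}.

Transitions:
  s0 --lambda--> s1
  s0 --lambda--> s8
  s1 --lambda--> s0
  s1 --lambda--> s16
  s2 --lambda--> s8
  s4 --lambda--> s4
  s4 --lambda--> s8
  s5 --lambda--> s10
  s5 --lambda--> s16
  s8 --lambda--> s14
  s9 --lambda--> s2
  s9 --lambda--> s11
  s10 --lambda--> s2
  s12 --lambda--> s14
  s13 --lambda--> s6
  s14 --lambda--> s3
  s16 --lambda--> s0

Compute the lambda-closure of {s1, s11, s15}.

Start with {s1, s11, s15}.
From s1 via lambda: add s0, s16.
From s0 via lambda: add s8.
From s8 via lambda: add s14.
From s14 via lambda: add s3.
No new states can be added; the closed set is {s0, s1, s3, s8, s11, s14, s15, s16}.

{s0, s1, s3, s8, s11, s14, s15, s16}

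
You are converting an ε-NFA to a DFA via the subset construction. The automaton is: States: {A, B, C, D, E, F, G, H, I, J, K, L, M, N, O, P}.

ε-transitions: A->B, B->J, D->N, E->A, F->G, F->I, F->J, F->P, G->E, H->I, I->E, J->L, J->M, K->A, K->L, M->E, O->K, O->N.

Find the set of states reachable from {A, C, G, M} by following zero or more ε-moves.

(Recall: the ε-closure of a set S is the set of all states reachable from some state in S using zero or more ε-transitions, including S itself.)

{A, B, C, E, G, J, L, M}

Start with {A, C, G, M}.
From A via ε: add B.
From G via ε: add E.
From B via ε: add J.
From J via ε: add L.
No new states can be added; the closed set is {A, B, C, E, G, J, L, M}.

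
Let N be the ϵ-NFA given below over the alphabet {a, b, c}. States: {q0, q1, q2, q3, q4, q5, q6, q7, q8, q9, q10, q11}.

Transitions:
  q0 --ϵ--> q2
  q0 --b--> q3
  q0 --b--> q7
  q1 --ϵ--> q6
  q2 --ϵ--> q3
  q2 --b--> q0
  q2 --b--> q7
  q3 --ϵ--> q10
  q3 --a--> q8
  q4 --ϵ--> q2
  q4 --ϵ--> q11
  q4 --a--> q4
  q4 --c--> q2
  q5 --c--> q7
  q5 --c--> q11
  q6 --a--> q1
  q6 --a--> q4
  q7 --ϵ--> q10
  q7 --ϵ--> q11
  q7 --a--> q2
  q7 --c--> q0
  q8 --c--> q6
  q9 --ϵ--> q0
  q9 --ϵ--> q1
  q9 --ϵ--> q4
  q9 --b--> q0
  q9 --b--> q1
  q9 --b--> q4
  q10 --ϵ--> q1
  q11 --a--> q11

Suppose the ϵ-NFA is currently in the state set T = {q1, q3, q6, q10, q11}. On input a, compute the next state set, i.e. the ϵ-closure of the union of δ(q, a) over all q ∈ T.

q3 on a → {q8}.
q6 on a → {q1, q4}.
q11 on a → {q11}.
No a-transition from q1, q10.
Union after reading a: {q1, q4, q8, q11}.
Now take the ϵ-closure:
From q1 via ϵ: add q6.
From q4 via ϵ: add q2.
From q2 via ϵ: add q3.
From q3 via ϵ: add q10.
No new states can be added; the closed set is {q1, q2, q3, q4, q6, q8, q10, q11}.

{q1, q2, q3, q4, q6, q8, q10, q11}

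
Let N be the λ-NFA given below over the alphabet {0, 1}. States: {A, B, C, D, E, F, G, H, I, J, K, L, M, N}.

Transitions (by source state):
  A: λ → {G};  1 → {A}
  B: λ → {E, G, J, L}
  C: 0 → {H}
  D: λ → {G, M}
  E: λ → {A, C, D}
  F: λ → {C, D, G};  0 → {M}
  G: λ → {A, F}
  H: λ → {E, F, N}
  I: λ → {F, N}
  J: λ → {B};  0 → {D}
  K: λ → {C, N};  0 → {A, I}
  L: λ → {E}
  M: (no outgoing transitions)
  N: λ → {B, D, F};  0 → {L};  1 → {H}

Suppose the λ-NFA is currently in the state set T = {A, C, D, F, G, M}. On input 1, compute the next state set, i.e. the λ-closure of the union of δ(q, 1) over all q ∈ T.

A on 1 → {A}.
No 1-transition from C, D, F, G, M.
Union after reading 1: {A}.
Now take the λ-closure:
From A via λ: add G.
From G via λ: add F.
From F via λ: add C, D.
From D via λ: add M.
No new states can be added; the closed set is {A, C, D, F, G, M}.

{A, C, D, F, G, M}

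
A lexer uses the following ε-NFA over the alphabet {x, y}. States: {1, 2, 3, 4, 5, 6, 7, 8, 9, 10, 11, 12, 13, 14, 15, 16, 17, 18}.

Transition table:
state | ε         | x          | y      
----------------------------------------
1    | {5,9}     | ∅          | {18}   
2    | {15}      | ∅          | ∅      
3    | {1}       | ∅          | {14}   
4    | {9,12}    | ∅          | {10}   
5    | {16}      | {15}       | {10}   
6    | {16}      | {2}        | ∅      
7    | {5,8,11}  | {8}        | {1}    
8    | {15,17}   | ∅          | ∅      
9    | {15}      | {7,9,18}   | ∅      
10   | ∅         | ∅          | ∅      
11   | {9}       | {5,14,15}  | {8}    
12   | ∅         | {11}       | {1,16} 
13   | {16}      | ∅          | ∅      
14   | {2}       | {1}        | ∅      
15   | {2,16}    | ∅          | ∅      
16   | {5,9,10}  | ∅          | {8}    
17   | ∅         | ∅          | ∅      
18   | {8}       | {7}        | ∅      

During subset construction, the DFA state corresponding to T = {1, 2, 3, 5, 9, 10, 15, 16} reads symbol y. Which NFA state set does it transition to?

{2, 5, 8, 9, 10, 14, 15, 16, 17, 18}

1 on y → {18}.
3 on y → {14}.
5 on y → {10}.
16 on y → {8}.
No y-transition from 2, 9, 10, 15.
Union after reading y: {8, 10, 14, 18}.
Now take the ε-closure:
From 8 via ε: add 15, 17.
From 14 via ε: add 2.
From 15 via ε: add 16.
From 16 via ε: add 5, 9.
No new states can be added; the closed set is {2, 5, 8, 9, 10, 14, 15, 16, 17, 18}.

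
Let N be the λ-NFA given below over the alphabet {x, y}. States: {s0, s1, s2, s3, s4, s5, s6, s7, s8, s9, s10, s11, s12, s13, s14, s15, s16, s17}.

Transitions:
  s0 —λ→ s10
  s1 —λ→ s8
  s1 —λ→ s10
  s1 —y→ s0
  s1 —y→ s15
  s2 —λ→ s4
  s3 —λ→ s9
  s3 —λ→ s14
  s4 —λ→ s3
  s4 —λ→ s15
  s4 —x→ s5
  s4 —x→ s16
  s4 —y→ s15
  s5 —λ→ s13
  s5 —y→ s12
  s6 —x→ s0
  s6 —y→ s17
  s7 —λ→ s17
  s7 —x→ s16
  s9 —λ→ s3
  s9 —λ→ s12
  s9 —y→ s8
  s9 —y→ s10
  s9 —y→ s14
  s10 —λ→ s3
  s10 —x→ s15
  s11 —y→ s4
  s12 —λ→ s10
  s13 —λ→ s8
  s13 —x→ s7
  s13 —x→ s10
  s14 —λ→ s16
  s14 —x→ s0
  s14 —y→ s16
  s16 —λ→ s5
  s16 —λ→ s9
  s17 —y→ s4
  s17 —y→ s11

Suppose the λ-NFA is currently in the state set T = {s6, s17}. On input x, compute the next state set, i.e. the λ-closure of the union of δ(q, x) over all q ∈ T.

s6 on x → {s0}.
No x-transition from s17.
Union after reading x: {s0}.
Now take the λ-closure:
From s0 via λ: add s10.
From s10 via λ: add s3.
From s3 via λ: add s9, s14.
From s9 via λ: add s12.
From s14 via λ: add s16.
From s16 via λ: add s5.
From s5 via λ: add s13.
From s13 via λ: add s8.
No new states can be added; the closed set is {s0, s3, s5, s8, s9, s10, s12, s13, s14, s16}.

{s0, s3, s5, s8, s9, s10, s12, s13, s14, s16}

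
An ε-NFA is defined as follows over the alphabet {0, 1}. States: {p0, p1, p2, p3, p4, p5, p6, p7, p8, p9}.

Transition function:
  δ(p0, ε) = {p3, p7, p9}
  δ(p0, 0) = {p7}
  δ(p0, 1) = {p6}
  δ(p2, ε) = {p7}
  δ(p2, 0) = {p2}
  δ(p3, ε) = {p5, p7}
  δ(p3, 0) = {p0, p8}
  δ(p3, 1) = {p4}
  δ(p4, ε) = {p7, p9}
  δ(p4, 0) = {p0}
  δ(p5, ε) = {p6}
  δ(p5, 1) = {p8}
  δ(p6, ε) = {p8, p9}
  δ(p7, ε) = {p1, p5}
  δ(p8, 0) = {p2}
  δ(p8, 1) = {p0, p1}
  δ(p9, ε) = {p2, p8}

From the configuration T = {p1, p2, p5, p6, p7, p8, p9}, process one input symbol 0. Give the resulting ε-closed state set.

p2 on 0 → {p2}.
p8 on 0 → {p2}.
No 0-transition from p1, p5, p6, p7, p9.
Union after reading 0: {p2}.
Now take the ε-closure:
From p2 via ε: add p7.
From p7 via ε: add p1, p5.
From p5 via ε: add p6.
From p6 via ε: add p8, p9.
No new states can be added; the closed set is {p1, p2, p5, p6, p7, p8, p9}.

{p1, p2, p5, p6, p7, p8, p9}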